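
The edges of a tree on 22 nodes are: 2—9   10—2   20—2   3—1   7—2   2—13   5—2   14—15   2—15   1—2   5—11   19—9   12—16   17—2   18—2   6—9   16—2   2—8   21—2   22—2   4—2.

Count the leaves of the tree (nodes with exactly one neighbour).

16

The leaves are 3, 4, 6, 7, 8, 10, 11, 12, 13, 14, 17, 18, 19, 20, 21, 22.
That is 16 leaves.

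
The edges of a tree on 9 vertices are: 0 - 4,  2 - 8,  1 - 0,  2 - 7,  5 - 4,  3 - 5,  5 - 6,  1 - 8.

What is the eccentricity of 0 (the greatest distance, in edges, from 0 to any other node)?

The node farthest from 0 is 7, via 0 – 1 – 8 – 2 – 7 — 4 edges.

4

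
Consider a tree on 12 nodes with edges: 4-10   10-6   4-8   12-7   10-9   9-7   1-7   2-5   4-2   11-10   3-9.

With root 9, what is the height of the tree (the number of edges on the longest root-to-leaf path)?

4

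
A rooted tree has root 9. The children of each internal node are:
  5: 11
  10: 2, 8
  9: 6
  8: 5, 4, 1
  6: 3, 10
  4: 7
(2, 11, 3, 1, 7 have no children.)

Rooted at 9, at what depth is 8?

3

9 → 6 → 10 → 8 — 3 edges.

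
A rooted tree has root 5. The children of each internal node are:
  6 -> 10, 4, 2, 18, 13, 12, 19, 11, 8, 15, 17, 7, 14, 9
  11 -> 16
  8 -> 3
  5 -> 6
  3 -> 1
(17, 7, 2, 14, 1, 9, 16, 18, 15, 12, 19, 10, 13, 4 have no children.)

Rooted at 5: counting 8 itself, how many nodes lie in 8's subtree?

3

The subtree rooted at 8 contains: 8, 3, 1 — 3 nodes.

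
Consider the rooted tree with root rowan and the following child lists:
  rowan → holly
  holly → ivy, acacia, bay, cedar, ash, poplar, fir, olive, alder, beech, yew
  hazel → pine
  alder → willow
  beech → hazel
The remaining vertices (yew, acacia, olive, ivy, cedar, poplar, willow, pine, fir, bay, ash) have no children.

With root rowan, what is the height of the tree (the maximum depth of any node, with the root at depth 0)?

4

The longest root-to-leaf path is rowan – holly – beech – hazel – pine (4 edges).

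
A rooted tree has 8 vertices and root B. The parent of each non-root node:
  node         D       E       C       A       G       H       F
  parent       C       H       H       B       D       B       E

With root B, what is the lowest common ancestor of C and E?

Path C→root: C H B; path E→root: E H B.
First common node: H.

H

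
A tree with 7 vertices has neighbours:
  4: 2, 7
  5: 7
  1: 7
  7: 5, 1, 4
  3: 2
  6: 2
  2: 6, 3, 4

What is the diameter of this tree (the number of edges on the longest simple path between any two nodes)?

A longest path is 3 – 2 – 4 – 7 – 5, with 4 edges.

4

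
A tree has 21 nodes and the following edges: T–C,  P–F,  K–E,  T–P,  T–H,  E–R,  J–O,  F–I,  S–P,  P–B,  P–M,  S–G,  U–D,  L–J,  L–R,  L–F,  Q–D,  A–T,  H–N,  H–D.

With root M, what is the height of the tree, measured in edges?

K sits deepest: M-P-F-L-R-E-K — 6 edges from the root.

6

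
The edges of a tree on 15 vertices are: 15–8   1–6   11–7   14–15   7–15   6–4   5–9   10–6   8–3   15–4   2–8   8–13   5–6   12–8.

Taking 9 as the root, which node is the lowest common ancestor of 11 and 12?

15

Ancestors of 11 (toward the root): 11, 7, 15, 4, 6, 5, 9.
Ancestors of 12: 12, 8, 15, 4, 6, 5, 9.
The deepest node appearing in both lists is 15.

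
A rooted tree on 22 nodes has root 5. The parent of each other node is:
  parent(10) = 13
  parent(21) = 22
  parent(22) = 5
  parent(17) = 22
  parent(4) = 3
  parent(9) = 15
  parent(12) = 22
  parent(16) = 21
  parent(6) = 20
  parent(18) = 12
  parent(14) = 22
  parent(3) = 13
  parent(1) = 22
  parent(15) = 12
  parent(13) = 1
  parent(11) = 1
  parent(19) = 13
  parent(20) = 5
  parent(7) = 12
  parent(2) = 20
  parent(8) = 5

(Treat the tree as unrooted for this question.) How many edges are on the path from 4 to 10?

3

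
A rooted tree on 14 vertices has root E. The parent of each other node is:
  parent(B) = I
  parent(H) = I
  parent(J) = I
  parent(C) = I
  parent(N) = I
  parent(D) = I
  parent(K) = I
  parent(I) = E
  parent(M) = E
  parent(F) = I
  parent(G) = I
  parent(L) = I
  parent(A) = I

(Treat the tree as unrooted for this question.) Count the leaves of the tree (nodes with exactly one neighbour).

Degree-1 nodes: A, B, C, D, F, G, H, J, K, L, M, N — 12 of them.

12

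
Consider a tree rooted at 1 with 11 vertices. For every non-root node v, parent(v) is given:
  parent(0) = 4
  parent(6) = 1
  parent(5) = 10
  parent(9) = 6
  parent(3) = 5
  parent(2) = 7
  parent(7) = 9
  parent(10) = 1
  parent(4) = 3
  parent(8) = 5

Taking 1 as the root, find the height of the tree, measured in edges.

0 sits deepest: 1–10–5–3–4–0 — 5 edges from the root.

5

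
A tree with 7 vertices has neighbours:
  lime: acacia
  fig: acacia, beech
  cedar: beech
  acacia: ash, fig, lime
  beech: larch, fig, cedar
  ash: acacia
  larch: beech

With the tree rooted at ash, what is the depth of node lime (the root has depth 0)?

Path from ash to lime: ash–acacia–lime, which has 2 edges.

2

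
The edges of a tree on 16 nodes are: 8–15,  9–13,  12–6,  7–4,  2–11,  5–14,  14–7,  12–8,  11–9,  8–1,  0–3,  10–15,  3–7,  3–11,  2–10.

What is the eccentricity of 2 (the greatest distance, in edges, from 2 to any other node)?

5

A farthest node from 2 is 5 (6 also at distance 5).
The path 2-11-3-7-14-5 has 5 edges.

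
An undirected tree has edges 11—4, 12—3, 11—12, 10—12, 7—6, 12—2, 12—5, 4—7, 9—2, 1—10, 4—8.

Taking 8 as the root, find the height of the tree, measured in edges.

5

1 sits deepest: 8 → 4 → 11 → 12 → 10 → 1 — 5 edges from the root.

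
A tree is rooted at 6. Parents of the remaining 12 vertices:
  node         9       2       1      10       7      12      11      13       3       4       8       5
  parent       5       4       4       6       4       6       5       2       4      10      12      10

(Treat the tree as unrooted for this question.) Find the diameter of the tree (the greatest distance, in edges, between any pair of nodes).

6

A longest path is 8-12-6-10-4-2-13, with 6 edges.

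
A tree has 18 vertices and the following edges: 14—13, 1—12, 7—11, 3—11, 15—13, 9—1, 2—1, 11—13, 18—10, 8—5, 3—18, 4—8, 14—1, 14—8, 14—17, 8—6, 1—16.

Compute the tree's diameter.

7

BFS from 10 reaches 9 last, at distance 7; BFS from 9 confirms no node is farther.
Path: 10-18-3-11-13-14-1-9.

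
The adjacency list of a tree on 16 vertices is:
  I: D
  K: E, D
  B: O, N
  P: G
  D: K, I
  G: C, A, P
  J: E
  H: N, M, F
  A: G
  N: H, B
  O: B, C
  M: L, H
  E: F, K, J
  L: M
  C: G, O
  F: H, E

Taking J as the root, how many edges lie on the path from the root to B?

5

J – E – F – H – N – B — 5 edges.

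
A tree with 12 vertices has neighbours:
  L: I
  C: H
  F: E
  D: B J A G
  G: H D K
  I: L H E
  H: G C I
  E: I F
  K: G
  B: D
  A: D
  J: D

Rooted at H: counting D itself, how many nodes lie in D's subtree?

The subtree rooted at D contains: D, A, B, J — 4 nodes.

4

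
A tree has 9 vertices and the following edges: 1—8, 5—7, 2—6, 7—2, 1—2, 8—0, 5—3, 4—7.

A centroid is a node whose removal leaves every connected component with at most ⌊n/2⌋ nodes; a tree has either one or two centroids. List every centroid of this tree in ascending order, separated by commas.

2

Removing 2 splits the tree into components of sizes 4, 3, 1; the largest is 4 ≤ ⌊9/2⌋ = 4.
No neighbour of 2 does as well, so 2 is the unique centroid.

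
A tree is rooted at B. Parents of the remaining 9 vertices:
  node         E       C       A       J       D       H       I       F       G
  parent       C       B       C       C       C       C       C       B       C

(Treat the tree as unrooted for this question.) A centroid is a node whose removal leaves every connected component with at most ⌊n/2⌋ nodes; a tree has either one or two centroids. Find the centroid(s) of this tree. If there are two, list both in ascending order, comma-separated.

If C is removed the pieces have sizes 2, 1, 1, 1, 1, 1, 1, 1, all ≤ ⌊10/2⌋ = 5.
No neighbour of C does as well, so C is the unique centroid.

C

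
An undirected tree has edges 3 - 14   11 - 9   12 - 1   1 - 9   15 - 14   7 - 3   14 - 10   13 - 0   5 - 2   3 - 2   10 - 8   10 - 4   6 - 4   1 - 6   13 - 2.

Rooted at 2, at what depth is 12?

Path from 2 to 12: 2 – 3 – 14 – 10 – 4 – 6 – 1 – 12, which has 7 edges.

7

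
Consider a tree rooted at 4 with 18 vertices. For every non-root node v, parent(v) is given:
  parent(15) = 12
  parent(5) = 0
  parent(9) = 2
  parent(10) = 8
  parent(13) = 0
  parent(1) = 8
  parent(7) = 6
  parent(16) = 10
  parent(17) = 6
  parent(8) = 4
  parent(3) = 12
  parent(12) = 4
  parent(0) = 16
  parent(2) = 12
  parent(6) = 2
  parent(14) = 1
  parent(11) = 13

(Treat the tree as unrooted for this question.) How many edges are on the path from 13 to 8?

13 - 0 - 16 - 10 - 8: 4 edges.

4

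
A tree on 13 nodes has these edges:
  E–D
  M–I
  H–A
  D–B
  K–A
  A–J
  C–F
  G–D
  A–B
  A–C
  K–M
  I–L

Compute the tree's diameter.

Starting from L, a farthest node is G at distance 7.
One longest path: L-I-M-K-A-B-D-G.
So the diameter is 7.

7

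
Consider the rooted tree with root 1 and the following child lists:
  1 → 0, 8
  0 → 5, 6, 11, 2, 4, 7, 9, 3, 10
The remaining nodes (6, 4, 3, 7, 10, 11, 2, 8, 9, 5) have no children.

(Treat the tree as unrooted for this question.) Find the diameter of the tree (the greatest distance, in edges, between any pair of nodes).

3

A longest path is 8 - 1 - 0 - 3, with 3 edges.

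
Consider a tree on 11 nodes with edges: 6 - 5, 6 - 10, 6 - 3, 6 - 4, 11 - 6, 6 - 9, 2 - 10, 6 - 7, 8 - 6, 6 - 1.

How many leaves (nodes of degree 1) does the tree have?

Exactly 9 nodes have a single neighbour: 1, 2, 3, 4, 5, 7, 8, 9, 11.

9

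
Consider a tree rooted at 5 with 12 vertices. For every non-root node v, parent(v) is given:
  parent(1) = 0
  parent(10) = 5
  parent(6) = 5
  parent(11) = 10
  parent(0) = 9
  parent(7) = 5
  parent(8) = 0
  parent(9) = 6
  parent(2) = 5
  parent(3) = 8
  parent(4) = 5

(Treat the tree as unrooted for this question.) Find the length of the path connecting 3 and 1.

3

The path is 3–8–0–1, which has 3 edges.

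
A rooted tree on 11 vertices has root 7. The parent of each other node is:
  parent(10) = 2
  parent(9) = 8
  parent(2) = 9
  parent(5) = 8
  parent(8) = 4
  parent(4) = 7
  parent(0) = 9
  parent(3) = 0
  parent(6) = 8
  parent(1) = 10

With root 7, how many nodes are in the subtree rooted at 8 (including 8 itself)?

9

Descendants of 8 (including itself): 8, 9, 5, 6, 2, 0, 10, 3, 1. That's 9.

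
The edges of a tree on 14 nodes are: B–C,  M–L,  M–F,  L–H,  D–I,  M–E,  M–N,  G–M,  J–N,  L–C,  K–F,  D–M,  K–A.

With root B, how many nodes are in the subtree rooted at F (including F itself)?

The subtree rooted at F contains: F, K, A — 3 nodes.

3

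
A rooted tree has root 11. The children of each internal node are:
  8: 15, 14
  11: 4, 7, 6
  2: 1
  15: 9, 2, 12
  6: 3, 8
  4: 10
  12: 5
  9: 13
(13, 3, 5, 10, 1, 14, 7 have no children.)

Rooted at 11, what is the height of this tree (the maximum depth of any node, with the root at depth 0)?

1 sits deepest: 11-6-8-15-2-1 — 5 edges from the root.

5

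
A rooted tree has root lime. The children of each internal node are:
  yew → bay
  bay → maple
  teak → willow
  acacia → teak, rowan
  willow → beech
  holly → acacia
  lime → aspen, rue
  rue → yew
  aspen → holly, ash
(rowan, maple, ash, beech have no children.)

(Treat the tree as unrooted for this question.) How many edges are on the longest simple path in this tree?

Starting from beech, a farthest node is maple at distance 10.
One longest path: beech–willow–teak–acacia–holly–aspen–lime–rue–yew–bay–maple.
So the diameter is 10.

10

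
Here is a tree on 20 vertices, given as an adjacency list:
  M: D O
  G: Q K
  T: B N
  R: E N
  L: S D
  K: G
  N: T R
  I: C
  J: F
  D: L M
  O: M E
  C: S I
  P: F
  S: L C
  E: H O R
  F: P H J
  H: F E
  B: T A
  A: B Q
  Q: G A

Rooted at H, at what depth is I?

8

H → E → O → M → D → L → S → C → I — 8 edges.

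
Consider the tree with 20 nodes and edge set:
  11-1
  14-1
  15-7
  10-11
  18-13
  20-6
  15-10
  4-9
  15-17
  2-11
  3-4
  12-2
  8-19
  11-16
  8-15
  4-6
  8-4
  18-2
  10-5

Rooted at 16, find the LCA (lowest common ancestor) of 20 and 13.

11

Path 20→root: 20 6 4 8 15 10 11 16; path 13→root: 13 18 2 11 16.
First common node: 11.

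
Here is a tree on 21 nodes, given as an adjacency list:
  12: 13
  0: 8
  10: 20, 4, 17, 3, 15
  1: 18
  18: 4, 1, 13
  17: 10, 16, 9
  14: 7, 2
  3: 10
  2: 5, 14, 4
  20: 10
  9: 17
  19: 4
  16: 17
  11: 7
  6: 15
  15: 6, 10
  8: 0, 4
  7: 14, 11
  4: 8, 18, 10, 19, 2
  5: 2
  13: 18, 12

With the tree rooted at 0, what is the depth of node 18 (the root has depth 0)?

3

Path from 0 to 18: 0 – 8 – 4 – 18, which has 3 edges.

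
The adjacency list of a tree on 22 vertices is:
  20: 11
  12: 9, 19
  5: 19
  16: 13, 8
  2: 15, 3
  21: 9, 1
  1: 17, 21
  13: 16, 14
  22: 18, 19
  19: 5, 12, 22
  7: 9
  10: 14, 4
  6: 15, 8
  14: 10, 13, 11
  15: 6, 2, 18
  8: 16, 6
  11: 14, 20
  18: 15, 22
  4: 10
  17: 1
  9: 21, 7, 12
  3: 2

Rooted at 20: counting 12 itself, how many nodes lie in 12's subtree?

6

12's subtree: {12, 9, 7, 21, 1, 17}, size 6.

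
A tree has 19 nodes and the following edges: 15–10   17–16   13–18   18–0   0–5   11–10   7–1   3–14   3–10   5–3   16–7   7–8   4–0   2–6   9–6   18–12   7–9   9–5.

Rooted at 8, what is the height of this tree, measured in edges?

A deepest node is 13, reached by 8 → 7 → 9 → 5 → 0 → 18 → 13.
That path has 6 edges, so the height is 6.

6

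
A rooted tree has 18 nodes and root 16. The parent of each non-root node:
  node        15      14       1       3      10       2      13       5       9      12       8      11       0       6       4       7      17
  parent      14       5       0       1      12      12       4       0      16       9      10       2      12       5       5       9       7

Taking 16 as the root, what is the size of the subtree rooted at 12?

The subtree rooted at 12 contains: 12, 0, 10, 2, 5, 1, 8, 11, 14, 6, 4, 3, 15, 13 — 14 nodes.

14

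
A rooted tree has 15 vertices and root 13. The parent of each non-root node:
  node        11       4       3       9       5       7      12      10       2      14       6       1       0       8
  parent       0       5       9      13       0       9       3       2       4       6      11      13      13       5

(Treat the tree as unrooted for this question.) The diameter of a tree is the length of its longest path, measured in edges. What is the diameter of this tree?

8

Starting from 10, a farthest node is 12 at distance 8.
One longest path: 10–2–4–5–0–13–9–3–12.
So the diameter is 8.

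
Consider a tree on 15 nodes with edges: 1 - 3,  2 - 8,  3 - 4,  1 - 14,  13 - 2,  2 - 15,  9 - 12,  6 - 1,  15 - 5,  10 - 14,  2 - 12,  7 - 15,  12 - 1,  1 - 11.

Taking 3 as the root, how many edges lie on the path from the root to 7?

Path from 3 to 7: 3 → 1 → 12 → 2 → 15 → 7, which has 5 edges.

5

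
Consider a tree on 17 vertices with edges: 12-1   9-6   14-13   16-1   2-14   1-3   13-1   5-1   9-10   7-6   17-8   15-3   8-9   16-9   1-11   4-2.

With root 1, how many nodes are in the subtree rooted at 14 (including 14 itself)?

The subtree rooted at 14 contains: 14, 2, 4 — 3 nodes.

3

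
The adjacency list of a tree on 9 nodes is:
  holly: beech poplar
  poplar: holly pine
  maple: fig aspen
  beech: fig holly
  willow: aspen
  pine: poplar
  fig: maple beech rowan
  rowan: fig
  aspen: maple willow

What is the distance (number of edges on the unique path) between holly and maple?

The path is holly - beech - fig - maple, which has 3 edges.

3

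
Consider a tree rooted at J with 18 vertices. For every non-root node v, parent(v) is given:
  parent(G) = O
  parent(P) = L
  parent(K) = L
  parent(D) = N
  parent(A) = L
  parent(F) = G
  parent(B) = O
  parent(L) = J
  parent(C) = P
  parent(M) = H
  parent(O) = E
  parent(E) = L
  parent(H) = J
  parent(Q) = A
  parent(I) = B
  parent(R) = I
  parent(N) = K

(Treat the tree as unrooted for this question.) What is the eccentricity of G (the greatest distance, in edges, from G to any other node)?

6

The node farthest from G is D (M also at distance 6), via G-O-E-L-K-N-D — 6 edges.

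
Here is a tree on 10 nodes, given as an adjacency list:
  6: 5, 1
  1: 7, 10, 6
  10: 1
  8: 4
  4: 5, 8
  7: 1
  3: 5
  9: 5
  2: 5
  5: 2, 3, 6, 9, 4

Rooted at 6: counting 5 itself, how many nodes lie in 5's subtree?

5's subtree: {5, 9, 2, 4, 3, 8}, size 6.

6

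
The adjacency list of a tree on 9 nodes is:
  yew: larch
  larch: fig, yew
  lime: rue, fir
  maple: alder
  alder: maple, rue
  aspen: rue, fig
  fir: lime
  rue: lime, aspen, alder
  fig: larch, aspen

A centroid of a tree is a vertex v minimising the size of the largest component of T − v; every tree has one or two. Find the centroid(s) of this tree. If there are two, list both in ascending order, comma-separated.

rue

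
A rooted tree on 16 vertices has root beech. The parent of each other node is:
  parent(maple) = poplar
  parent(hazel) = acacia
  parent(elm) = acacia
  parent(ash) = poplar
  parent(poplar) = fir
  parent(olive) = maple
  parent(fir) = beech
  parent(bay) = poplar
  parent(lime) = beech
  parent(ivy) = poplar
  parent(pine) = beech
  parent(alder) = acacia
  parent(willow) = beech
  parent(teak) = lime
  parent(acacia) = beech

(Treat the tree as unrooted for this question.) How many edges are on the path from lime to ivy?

lime – beech – fir – poplar – ivy: 4 edges.

4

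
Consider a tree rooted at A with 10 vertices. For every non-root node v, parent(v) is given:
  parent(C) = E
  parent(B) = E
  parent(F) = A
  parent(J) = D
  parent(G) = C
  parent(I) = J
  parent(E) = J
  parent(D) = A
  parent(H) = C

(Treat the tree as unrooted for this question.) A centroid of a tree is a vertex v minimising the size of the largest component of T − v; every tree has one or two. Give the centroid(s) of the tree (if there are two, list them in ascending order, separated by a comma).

E, J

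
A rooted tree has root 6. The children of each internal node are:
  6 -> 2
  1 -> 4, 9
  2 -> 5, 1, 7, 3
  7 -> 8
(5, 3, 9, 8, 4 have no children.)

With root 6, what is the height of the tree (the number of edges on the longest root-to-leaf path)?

The longest root-to-leaf path is 6 → 2 → 7 → 8 (3 edges).

3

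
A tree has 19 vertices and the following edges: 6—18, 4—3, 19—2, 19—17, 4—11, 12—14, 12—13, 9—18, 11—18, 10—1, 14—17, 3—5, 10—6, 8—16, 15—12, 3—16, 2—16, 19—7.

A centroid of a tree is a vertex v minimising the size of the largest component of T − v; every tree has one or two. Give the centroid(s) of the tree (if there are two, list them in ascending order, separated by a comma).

16

If 16 is removed the pieces have sizes 9, 8, 1, all ≤ ⌊19/2⌋ = 9.
No neighbour of 16 does as well, so 16 is the unique centroid.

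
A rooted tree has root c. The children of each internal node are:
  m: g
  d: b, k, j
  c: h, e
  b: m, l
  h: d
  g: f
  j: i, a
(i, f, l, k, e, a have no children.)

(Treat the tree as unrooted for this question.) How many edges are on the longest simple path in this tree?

Starting from e, a farthest node is f at distance 7.
One longest path: e - c - h - d - b - m - g - f.
So the diameter is 7.

7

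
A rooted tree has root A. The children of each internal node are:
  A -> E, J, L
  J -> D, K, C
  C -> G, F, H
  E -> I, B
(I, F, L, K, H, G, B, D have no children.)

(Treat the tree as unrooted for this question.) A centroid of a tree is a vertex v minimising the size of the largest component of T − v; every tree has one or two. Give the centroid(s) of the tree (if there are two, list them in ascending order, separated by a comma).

Delete J: the remaining components have sizes 5, 4, 1, 1. Max 5 ≤ 6, so J is a centroid.
Every other node leaves some component of size > 6, so the centroid is unique.

J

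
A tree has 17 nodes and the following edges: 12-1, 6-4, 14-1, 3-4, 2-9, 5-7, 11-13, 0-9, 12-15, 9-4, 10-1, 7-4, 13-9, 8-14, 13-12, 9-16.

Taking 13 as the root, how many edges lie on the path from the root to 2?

2

Climbing from 2 to the root: 2 → 9 → 13. That's 2 steps.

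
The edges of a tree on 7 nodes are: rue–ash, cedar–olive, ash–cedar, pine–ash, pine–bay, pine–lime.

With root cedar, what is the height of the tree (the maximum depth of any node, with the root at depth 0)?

3

A deepest node is lime, reached by cedar – ash – pine – lime.
That path has 3 edges, so the height is 3.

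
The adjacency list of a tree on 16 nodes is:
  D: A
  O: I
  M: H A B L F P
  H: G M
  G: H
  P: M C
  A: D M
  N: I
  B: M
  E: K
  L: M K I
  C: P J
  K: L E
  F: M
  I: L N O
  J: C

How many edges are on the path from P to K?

3

Walking from P: P–M–L–K. Length 3.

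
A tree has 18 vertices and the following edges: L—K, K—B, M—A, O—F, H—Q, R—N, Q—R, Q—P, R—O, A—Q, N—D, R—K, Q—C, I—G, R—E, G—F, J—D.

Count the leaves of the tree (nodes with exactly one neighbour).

The leaves are B, C, E, H, I, J, L, M, P.
That is 9 leaves.

9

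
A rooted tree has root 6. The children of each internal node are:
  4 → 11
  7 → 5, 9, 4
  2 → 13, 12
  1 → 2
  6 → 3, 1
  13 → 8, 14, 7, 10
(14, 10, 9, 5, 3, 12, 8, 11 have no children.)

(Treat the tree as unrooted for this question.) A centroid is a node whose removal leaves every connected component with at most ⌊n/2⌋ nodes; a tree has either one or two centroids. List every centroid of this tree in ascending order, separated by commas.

If 13 is removed the pieces have sizes 5, 5, 1, 1, 1, all ≤ ⌊14/2⌋ = 7.
Every other node leaves some component of size > 7, so the centroid is unique.

13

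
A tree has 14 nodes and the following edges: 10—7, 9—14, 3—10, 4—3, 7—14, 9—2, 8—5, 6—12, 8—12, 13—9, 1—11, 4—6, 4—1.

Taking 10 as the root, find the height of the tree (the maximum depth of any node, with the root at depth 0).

6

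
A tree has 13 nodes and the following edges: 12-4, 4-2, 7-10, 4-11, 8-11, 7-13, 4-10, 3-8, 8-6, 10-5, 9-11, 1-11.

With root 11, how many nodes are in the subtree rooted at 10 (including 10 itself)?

The subtree rooted at 10 contains: 10, 5, 7, 13 — 4 nodes.

4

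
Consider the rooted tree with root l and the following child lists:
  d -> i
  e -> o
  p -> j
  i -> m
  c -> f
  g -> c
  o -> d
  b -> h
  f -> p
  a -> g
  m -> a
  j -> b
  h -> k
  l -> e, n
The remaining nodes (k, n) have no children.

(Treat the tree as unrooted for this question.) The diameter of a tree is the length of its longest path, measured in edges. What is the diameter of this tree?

BFS from n reaches k last, at distance 15; BFS from k confirms no node is farther.
Path: n-l-e-o-d-i-m-a-g-c-f-p-j-b-h-k.

15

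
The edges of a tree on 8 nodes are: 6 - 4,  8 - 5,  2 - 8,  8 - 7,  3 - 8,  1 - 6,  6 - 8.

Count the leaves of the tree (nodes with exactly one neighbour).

6

Exactly 6 nodes have a single neighbour: 1, 2, 3, 4, 5, 7.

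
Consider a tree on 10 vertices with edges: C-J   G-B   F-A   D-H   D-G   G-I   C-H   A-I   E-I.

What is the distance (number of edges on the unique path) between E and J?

6

The path is E - I - G - D - H - C - J, which has 6 edges.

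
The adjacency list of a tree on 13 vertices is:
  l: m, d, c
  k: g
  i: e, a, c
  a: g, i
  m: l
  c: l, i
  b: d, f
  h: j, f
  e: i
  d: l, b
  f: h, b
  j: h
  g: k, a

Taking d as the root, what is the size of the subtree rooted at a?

a's subtree: {a, g, k}, size 3.

3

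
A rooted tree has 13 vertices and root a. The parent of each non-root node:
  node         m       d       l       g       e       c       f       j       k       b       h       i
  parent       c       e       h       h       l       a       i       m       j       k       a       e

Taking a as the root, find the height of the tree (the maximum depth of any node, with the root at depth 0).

f sits deepest: a-h-l-e-i-f — 5 edges from the root.

5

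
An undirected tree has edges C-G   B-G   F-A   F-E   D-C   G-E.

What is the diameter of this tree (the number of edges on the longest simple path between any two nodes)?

BFS from A reaches D last, at distance 5; BFS from D confirms no node is farther.
Path: A–F–E–G–C–D.

5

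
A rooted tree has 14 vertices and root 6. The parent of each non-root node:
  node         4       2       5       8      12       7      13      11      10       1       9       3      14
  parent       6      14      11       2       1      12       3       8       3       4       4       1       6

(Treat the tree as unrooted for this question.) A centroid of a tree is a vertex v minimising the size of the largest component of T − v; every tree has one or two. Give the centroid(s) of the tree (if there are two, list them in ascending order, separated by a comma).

4

Removing 4 splits the tree into components of sizes 6, 6, 1; the largest is 6 ≤ ⌊14/2⌋ = 7.
No neighbour of 4 does as well, so 4 is the unique centroid.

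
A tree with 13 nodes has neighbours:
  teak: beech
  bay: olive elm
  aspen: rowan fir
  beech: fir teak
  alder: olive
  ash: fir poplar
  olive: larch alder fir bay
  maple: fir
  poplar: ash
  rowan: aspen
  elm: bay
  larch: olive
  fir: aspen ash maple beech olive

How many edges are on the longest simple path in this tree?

5

Starting from rowan, a farthest node is elm at distance 5.
One longest path: rowan–aspen–fir–olive–bay–elm.
So the diameter is 5.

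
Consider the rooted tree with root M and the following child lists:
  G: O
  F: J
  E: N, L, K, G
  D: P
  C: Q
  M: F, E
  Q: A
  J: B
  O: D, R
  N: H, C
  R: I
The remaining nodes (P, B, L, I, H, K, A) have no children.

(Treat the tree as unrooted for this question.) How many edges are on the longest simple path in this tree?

BFS from B reaches P last, at distance 8; BFS from P confirms no node is farther.
Path: B - J - F - M - E - G - O - D - P.

8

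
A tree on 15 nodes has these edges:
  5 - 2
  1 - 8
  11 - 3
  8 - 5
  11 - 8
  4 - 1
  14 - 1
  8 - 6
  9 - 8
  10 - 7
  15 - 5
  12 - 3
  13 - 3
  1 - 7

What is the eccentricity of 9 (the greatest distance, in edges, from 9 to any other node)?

The node farthest from 9 is 10 (12, 13 also at distance 4), via 9 – 8 – 1 – 7 – 10 — 4 edges.

4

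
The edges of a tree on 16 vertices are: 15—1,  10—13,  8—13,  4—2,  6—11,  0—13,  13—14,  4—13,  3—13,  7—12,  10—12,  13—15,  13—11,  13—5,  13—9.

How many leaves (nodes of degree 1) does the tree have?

10

The leaves are 0, 1, 2, 3, 5, 6, 7, 8, 9, 14.
That is 10 leaves.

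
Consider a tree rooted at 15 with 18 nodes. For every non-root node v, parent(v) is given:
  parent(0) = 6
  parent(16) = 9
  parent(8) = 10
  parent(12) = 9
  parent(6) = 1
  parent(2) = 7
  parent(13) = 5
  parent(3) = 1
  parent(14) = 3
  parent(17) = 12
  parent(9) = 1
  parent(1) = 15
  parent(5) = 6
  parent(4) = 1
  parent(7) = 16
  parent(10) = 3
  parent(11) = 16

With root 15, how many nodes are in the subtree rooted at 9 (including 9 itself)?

7

The subtree rooted at 9 contains: 9, 12, 16, 17, 11, 7, 2 — 7 nodes.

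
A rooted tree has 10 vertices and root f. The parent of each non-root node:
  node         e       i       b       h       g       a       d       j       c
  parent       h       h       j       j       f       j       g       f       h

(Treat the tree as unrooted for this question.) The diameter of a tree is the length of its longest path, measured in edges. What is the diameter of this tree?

5

BFS from d reaches c last, at distance 5; BFS from c confirms no node is farther.
Path: d – g – f – j – h – c.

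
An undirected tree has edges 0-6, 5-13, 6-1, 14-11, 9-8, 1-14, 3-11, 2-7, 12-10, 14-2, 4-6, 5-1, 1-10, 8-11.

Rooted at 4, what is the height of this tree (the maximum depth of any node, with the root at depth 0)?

A deepest node is 9, reached by 4–6–1–14–11–8–9.
That path has 6 edges, so the height is 6.

6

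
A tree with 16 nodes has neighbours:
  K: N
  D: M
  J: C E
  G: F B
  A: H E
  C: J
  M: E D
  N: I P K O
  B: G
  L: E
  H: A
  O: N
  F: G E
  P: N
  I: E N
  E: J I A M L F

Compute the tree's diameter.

6

BFS from P reaches B last, at distance 6; BFS from B confirms no node is farther.
Path: P-N-I-E-F-G-B.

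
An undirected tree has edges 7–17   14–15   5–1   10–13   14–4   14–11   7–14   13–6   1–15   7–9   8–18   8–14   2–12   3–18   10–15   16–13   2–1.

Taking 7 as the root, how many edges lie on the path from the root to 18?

3

Climbing from 18 to the root: 18 → 8 → 14 → 7. That's 3 steps.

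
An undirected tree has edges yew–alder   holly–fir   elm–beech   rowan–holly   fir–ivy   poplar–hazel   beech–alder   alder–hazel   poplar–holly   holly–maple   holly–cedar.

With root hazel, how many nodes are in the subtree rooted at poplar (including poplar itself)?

Descendants of poplar (including itself): poplar, holly, fir, cedar, rowan, maple, ivy. That's 7.

7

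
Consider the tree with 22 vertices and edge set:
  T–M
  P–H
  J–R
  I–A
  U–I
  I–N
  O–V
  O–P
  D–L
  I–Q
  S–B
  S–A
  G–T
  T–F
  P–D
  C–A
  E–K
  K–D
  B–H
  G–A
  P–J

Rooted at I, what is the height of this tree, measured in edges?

8

A deepest node is E, reached by I-A-S-B-H-P-D-K-E.
That path has 8 edges, so the height is 8.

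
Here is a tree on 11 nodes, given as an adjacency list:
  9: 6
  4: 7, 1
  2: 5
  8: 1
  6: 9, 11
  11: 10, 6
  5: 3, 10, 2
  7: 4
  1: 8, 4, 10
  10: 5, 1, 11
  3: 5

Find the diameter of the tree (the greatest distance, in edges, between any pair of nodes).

6

Starting from 9, a farthest node is 7 at distance 6.
One longest path: 9-6-11-10-1-4-7.
So the diameter is 6.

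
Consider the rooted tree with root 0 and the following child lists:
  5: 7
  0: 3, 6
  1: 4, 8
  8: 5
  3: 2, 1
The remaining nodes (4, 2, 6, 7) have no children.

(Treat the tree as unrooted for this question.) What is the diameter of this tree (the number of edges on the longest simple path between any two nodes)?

Starting from 7, a farthest node is 6 at distance 6.
One longest path: 7-5-8-1-3-0-6.
So the diameter is 6.

6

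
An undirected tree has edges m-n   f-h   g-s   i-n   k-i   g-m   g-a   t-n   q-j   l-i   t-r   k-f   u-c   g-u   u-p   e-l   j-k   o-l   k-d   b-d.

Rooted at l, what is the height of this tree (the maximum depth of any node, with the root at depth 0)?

The longest root-to-leaf path is l-i-n-m-g-u-c (6 edges).

6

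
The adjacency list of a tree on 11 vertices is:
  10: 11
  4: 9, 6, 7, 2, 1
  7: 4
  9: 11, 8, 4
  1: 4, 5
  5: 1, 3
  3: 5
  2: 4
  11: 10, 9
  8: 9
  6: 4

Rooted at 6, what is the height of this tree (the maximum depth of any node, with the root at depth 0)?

4

The longest root-to-leaf path is 6–4–9–11–10 (4 edges).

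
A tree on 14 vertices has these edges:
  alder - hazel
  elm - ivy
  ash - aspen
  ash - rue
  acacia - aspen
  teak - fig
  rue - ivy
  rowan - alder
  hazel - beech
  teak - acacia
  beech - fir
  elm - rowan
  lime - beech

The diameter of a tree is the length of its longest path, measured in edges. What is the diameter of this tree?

Starting from fir, a farthest node is fig at distance 12.
One longest path: fir-beech-hazel-alder-rowan-elm-ivy-rue-ash-aspen-acacia-teak-fig.
So the diameter is 12.

12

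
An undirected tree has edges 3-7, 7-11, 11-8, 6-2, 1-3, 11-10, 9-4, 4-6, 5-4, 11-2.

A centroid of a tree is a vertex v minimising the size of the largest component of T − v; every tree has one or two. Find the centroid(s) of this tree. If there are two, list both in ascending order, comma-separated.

If 11 is removed the pieces have sizes 5, 3, 1, 1, all ≤ ⌊11/2⌋ = 5.
Every other node leaves some component of size > 5, so the centroid is unique.

11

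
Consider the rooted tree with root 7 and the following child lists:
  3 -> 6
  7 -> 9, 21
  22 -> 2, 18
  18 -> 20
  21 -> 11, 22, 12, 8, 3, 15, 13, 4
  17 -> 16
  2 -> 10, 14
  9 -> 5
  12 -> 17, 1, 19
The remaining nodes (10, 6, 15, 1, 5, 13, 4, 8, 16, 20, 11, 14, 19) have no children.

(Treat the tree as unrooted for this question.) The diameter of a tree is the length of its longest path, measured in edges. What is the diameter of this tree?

BFS from 14 reaches 5 last, at distance 6; BFS from 5 confirms no node is farther.
Path: 14–2–22–21–7–9–5.

6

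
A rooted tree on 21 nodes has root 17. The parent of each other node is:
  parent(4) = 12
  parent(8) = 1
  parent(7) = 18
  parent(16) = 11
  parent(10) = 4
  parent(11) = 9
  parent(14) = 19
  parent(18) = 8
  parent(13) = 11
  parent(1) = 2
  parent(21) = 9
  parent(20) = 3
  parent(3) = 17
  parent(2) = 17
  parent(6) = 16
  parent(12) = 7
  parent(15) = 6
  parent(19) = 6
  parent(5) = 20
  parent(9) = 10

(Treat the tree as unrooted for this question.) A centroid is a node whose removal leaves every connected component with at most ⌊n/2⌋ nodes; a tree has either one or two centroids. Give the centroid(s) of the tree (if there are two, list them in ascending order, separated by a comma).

Removing 4 splits the tree into components of sizes 10, 10; the largest is 10 ≤ ⌊21/2⌋ = 10.
No neighbour of 4 does as well, so 4 is the unique centroid.

4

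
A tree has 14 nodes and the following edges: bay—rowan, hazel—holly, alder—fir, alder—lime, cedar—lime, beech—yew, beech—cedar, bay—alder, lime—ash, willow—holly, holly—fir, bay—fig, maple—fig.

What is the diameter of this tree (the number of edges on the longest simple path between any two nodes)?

A longest path is yew-beech-cedar-lime-alder-bay-fig-maple, with 7 edges.

7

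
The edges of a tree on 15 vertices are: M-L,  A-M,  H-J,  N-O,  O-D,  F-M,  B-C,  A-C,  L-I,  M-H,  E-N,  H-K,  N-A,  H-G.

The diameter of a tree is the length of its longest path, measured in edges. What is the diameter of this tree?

BFS from I reaches D last, at distance 6; BFS from D confirms no node is farther.
Path: I – L – M – A – N – O – D.

6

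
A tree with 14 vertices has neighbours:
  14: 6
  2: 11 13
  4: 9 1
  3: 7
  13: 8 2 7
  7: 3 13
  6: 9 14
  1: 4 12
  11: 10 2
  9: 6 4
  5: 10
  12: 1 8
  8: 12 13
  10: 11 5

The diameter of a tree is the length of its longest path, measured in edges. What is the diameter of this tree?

11

A longest path is 5 – 10 – 11 – 2 – 13 – 8 – 12 – 1 – 4 – 9 – 6 – 14, with 11 edges.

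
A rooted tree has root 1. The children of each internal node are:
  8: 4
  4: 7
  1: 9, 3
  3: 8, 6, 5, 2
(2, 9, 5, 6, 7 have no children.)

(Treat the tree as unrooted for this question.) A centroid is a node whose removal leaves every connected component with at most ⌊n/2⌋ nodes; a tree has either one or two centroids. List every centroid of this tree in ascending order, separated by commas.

Delete 3: the remaining components have sizes 3, 2, 1, 1, 1. Max 3 ≤ 4, so 3 is a centroid.
No neighbour of 3 does as well, so 3 is the unique centroid.

3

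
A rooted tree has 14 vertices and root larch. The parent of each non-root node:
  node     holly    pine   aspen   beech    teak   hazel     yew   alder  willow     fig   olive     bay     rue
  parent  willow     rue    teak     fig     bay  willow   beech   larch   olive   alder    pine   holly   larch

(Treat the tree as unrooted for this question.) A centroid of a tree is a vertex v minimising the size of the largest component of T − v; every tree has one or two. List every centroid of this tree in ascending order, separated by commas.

Removing olive splits the tree into components of sizes 7, 6; the largest is 7 ≤ ⌊14/2⌋ = 7.
Its neighbour pine also leaves a largest component of size 7, so both are centroids.

olive, pine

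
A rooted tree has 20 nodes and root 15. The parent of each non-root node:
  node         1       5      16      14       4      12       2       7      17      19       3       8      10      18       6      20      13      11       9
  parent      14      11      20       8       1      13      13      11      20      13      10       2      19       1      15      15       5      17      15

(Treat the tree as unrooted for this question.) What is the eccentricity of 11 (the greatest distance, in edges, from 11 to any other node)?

7

The node farthest from 11 is 18 (4 also at distance 7), via 11 – 5 – 13 – 2 – 8 – 14 – 1 – 18 — 7 edges.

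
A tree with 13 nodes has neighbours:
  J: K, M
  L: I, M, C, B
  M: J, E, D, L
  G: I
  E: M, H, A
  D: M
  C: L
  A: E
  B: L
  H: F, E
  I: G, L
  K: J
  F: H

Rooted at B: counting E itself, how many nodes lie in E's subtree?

E's subtree: {E, H, A, F}, size 4.

4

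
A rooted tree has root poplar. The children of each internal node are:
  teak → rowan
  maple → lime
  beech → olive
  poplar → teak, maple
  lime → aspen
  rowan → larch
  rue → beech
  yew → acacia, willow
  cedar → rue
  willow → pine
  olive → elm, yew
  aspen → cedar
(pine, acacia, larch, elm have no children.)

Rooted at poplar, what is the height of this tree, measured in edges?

10

A deepest node is pine, reached by poplar – maple – lime – aspen – cedar – rue – beech – olive – yew – willow – pine.
That path has 10 edges, so the height is 10.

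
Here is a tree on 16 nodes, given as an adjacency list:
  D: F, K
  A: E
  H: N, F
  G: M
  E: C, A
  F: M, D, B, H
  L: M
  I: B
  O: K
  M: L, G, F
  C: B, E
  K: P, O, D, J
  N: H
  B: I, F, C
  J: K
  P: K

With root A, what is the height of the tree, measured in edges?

7

A deepest node is J, reached by A → E → C → B → F → D → K → J.
That path has 7 edges, so the height is 7.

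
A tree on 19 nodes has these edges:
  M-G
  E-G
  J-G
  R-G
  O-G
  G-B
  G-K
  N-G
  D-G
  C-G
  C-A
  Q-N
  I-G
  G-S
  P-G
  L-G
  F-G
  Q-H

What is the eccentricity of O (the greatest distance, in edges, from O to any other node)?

The node farthest from O is H, via O–G–N–Q–H — 4 edges.

4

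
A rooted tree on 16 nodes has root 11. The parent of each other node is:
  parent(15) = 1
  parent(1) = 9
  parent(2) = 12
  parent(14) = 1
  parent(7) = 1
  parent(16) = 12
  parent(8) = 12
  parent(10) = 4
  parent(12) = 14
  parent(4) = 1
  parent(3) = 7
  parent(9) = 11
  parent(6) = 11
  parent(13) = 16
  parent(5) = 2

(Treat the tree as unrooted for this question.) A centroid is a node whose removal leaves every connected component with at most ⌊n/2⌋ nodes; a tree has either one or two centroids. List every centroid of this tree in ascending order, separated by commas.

1

Removing 1 splits the tree into components of sizes 7, 3, 2, 2, 1; the largest is 7 ≤ ⌊16/2⌋ = 8.
Every other node leaves some component of size > 8, so the centroid is unique.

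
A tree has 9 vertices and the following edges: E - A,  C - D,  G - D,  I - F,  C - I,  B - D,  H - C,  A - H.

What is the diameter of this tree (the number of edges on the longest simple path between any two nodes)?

5

BFS from G reaches E last, at distance 5; BFS from E confirms no node is farther.
Path: G - D - C - H - A - E.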